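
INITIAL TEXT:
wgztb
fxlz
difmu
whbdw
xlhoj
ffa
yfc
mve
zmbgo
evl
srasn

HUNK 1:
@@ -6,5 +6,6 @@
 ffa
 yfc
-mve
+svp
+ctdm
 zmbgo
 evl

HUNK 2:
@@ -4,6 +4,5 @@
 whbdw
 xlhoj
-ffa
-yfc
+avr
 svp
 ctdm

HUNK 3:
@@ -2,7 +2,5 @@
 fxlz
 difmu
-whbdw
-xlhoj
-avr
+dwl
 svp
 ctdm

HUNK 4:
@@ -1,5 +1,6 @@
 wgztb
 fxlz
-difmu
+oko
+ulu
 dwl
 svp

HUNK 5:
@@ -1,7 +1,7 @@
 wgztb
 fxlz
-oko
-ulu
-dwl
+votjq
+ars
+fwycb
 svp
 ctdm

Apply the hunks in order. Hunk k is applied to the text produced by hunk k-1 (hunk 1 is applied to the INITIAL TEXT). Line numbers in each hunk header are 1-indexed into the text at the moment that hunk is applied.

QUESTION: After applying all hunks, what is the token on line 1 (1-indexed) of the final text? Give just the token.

Hunk 1: at line 6 remove [mve] add [svp,ctdm] -> 12 lines: wgztb fxlz difmu whbdw xlhoj ffa yfc svp ctdm zmbgo evl srasn
Hunk 2: at line 4 remove [ffa,yfc] add [avr] -> 11 lines: wgztb fxlz difmu whbdw xlhoj avr svp ctdm zmbgo evl srasn
Hunk 3: at line 2 remove [whbdw,xlhoj,avr] add [dwl] -> 9 lines: wgztb fxlz difmu dwl svp ctdm zmbgo evl srasn
Hunk 4: at line 1 remove [difmu] add [oko,ulu] -> 10 lines: wgztb fxlz oko ulu dwl svp ctdm zmbgo evl srasn
Hunk 5: at line 1 remove [oko,ulu,dwl] add [votjq,ars,fwycb] -> 10 lines: wgztb fxlz votjq ars fwycb svp ctdm zmbgo evl srasn
Final line 1: wgztb

Answer: wgztb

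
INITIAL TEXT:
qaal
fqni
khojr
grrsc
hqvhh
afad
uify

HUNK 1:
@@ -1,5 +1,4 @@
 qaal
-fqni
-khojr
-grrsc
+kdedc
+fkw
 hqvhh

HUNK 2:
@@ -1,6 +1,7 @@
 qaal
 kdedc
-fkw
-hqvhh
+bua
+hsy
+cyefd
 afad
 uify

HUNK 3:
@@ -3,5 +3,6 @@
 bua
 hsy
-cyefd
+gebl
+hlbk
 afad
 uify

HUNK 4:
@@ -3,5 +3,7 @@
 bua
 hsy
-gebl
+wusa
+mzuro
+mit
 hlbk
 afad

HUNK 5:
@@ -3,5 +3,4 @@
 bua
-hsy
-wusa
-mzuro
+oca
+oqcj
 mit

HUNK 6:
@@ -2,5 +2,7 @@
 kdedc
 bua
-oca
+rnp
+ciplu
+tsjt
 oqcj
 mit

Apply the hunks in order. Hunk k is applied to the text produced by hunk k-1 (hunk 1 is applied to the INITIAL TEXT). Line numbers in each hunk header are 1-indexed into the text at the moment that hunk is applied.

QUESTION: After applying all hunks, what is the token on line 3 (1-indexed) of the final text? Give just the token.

Answer: bua

Derivation:
Hunk 1: at line 1 remove [fqni,khojr,grrsc] add [kdedc,fkw] -> 6 lines: qaal kdedc fkw hqvhh afad uify
Hunk 2: at line 1 remove [fkw,hqvhh] add [bua,hsy,cyefd] -> 7 lines: qaal kdedc bua hsy cyefd afad uify
Hunk 3: at line 3 remove [cyefd] add [gebl,hlbk] -> 8 lines: qaal kdedc bua hsy gebl hlbk afad uify
Hunk 4: at line 3 remove [gebl] add [wusa,mzuro,mit] -> 10 lines: qaal kdedc bua hsy wusa mzuro mit hlbk afad uify
Hunk 5: at line 3 remove [hsy,wusa,mzuro] add [oca,oqcj] -> 9 lines: qaal kdedc bua oca oqcj mit hlbk afad uify
Hunk 6: at line 2 remove [oca] add [rnp,ciplu,tsjt] -> 11 lines: qaal kdedc bua rnp ciplu tsjt oqcj mit hlbk afad uify
Final line 3: bua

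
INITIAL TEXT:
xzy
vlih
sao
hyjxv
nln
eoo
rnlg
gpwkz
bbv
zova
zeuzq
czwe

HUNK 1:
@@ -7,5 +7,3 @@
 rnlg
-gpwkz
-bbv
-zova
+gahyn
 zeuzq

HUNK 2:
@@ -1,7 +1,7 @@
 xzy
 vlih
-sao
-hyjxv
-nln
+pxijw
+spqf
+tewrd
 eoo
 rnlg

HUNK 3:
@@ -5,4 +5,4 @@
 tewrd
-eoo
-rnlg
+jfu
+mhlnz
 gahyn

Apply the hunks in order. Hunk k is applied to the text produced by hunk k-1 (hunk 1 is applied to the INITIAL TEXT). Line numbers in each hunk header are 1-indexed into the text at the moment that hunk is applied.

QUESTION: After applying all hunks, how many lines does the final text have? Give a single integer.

Hunk 1: at line 7 remove [gpwkz,bbv,zova] add [gahyn] -> 10 lines: xzy vlih sao hyjxv nln eoo rnlg gahyn zeuzq czwe
Hunk 2: at line 1 remove [sao,hyjxv,nln] add [pxijw,spqf,tewrd] -> 10 lines: xzy vlih pxijw spqf tewrd eoo rnlg gahyn zeuzq czwe
Hunk 3: at line 5 remove [eoo,rnlg] add [jfu,mhlnz] -> 10 lines: xzy vlih pxijw spqf tewrd jfu mhlnz gahyn zeuzq czwe
Final line count: 10

Answer: 10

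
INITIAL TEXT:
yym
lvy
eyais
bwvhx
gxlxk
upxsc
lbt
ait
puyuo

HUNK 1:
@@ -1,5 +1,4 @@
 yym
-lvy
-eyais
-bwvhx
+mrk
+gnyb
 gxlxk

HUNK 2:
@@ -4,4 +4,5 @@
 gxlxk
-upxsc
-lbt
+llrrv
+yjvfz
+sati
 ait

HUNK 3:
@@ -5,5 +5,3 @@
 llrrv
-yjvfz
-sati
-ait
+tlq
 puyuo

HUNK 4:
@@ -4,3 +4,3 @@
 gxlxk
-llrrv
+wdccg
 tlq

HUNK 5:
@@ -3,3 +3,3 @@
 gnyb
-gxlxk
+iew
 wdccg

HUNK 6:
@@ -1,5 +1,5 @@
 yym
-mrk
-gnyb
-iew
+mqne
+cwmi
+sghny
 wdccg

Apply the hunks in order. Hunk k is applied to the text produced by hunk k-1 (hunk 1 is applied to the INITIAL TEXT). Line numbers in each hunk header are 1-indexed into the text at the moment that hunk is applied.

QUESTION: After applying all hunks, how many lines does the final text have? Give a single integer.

Answer: 7

Derivation:
Hunk 1: at line 1 remove [lvy,eyais,bwvhx] add [mrk,gnyb] -> 8 lines: yym mrk gnyb gxlxk upxsc lbt ait puyuo
Hunk 2: at line 4 remove [upxsc,lbt] add [llrrv,yjvfz,sati] -> 9 lines: yym mrk gnyb gxlxk llrrv yjvfz sati ait puyuo
Hunk 3: at line 5 remove [yjvfz,sati,ait] add [tlq] -> 7 lines: yym mrk gnyb gxlxk llrrv tlq puyuo
Hunk 4: at line 4 remove [llrrv] add [wdccg] -> 7 lines: yym mrk gnyb gxlxk wdccg tlq puyuo
Hunk 5: at line 3 remove [gxlxk] add [iew] -> 7 lines: yym mrk gnyb iew wdccg tlq puyuo
Hunk 6: at line 1 remove [mrk,gnyb,iew] add [mqne,cwmi,sghny] -> 7 lines: yym mqne cwmi sghny wdccg tlq puyuo
Final line count: 7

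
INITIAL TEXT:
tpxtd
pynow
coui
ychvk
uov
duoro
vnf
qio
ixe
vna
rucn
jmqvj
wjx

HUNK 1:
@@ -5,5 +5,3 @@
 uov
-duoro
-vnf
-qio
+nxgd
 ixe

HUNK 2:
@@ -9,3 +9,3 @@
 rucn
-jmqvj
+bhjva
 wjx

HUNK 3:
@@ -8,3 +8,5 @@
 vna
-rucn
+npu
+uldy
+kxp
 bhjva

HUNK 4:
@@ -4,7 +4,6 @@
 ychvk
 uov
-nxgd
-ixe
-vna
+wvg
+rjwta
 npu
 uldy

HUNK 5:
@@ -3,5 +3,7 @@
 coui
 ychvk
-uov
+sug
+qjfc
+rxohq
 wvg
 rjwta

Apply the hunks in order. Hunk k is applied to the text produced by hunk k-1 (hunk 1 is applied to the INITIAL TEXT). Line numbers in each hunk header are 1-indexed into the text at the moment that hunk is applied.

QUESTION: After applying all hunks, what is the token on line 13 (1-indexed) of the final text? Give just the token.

Hunk 1: at line 5 remove [duoro,vnf,qio] add [nxgd] -> 11 lines: tpxtd pynow coui ychvk uov nxgd ixe vna rucn jmqvj wjx
Hunk 2: at line 9 remove [jmqvj] add [bhjva] -> 11 lines: tpxtd pynow coui ychvk uov nxgd ixe vna rucn bhjva wjx
Hunk 3: at line 8 remove [rucn] add [npu,uldy,kxp] -> 13 lines: tpxtd pynow coui ychvk uov nxgd ixe vna npu uldy kxp bhjva wjx
Hunk 4: at line 4 remove [nxgd,ixe,vna] add [wvg,rjwta] -> 12 lines: tpxtd pynow coui ychvk uov wvg rjwta npu uldy kxp bhjva wjx
Hunk 5: at line 3 remove [uov] add [sug,qjfc,rxohq] -> 14 lines: tpxtd pynow coui ychvk sug qjfc rxohq wvg rjwta npu uldy kxp bhjva wjx
Final line 13: bhjva

Answer: bhjva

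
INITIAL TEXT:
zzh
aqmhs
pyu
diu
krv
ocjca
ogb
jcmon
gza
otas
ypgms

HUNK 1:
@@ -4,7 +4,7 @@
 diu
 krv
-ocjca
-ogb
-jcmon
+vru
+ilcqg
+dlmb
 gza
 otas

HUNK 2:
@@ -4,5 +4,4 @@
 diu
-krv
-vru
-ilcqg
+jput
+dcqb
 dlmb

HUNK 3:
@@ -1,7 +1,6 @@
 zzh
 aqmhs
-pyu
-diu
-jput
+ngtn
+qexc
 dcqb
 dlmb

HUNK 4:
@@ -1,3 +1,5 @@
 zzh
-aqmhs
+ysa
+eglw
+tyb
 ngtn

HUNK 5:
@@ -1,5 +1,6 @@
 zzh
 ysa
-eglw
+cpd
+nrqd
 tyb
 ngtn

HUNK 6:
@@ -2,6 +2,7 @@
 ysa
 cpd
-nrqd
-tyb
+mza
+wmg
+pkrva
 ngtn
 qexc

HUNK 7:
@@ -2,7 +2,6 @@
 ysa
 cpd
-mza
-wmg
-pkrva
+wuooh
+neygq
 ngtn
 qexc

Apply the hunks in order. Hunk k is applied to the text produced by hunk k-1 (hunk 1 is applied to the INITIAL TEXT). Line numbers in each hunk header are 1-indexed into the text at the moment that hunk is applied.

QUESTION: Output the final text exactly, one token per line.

Hunk 1: at line 4 remove [ocjca,ogb,jcmon] add [vru,ilcqg,dlmb] -> 11 lines: zzh aqmhs pyu diu krv vru ilcqg dlmb gza otas ypgms
Hunk 2: at line 4 remove [krv,vru,ilcqg] add [jput,dcqb] -> 10 lines: zzh aqmhs pyu diu jput dcqb dlmb gza otas ypgms
Hunk 3: at line 1 remove [pyu,diu,jput] add [ngtn,qexc] -> 9 lines: zzh aqmhs ngtn qexc dcqb dlmb gza otas ypgms
Hunk 4: at line 1 remove [aqmhs] add [ysa,eglw,tyb] -> 11 lines: zzh ysa eglw tyb ngtn qexc dcqb dlmb gza otas ypgms
Hunk 5: at line 1 remove [eglw] add [cpd,nrqd] -> 12 lines: zzh ysa cpd nrqd tyb ngtn qexc dcqb dlmb gza otas ypgms
Hunk 6: at line 2 remove [nrqd,tyb] add [mza,wmg,pkrva] -> 13 lines: zzh ysa cpd mza wmg pkrva ngtn qexc dcqb dlmb gza otas ypgms
Hunk 7: at line 2 remove [mza,wmg,pkrva] add [wuooh,neygq] -> 12 lines: zzh ysa cpd wuooh neygq ngtn qexc dcqb dlmb gza otas ypgms

Answer: zzh
ysa
cpd
wuooh
neygq
ngtn
qexc
dcqb
dlmb
gza
otas
ypgms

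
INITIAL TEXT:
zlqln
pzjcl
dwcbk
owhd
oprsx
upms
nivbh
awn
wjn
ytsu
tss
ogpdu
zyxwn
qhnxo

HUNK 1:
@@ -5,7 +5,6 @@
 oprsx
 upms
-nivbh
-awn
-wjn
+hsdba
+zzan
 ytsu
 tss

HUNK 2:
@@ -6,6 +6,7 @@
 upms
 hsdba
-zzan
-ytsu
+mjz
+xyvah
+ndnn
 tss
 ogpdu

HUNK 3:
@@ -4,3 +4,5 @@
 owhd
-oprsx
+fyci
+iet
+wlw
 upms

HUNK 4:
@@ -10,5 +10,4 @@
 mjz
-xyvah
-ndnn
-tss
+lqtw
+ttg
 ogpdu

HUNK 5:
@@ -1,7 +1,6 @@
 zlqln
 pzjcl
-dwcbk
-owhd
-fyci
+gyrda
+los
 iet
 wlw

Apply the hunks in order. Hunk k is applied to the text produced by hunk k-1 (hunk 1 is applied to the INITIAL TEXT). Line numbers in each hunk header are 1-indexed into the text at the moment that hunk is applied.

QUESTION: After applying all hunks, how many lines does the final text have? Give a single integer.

Hunk 1: at line 5 remove [nivbh,awn,wjn] add [hsdba,zzan] -> 13 lines: zlqln pzjcl dwcbk owhd oprsx upms hsdba zzan ytsu tss ogpdu zyxwn qhnxo
Hunk 2: at line 6 remove [zzan,ytsu] add [mjz,xyvah,ndnn] -> 14 lines: zlqln pzjcl dwcbk owhd oprsx upms hsdba mjz xyvah ndnn tss ogpdu zyxwn qhnxo
Hunk 3: at line 4 remove [oprsx] add [fyci,iet,wlw] -> 16 lines: zlqln pzjcl dwcbk owhd fyci iet wlw upms hsdba mjz xyvah ndnn tss ogpdu zyxwn qhnxo
Hunk 4: at line 10 remove [xyvah,ndnn,tss] add [lqtw,ttg] -> 15 lines: zlqln pzjcl dwcbk owhd fyci iet wlw upms hsdba mjz lqtw ttg ogpdu zyxwn qhnxo
Hunk 5: at line 1 remove [dwcbk,owhd,fyci] add [gyrda,los] -> 14 lines: zlqln pzjcl gyrda los iet wlw upms hsdba mjz lqtw ttg ogpdu zyxwn qhnxo
Final line count: 14

Answer: 14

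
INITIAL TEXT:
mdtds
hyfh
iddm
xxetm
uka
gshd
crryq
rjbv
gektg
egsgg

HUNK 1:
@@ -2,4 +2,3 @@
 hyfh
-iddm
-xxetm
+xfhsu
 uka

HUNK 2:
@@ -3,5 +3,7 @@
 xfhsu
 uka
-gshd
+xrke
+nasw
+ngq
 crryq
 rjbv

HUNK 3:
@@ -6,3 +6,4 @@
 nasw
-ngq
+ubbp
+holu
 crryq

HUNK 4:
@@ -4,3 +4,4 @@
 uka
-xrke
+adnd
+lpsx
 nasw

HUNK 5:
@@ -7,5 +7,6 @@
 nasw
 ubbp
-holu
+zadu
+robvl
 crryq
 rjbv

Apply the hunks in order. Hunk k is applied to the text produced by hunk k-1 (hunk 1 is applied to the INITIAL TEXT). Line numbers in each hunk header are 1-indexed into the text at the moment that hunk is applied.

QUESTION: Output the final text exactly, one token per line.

Hunk 1: at line 2 remove [iddm,xxetm] add [xfhsu] -> 9 lines: mdtds hyfh xfhsu uka gshd crryq rjbv gektg egsgg
Hunk 2: at line 3 remove [gshd] add [xrke,nasw,ngq] -> 11 lines: mdtds hyfh xfhsu uka xrke nasw ngq crryq rjbv gektg egsgg
Hunk 3: at line 6 remove [ngq] add [ubbp,holu] -> 12 lines: mdtds hyfh xfhsu uka xrke nasw ubbp holu crryq rjbv gektg egsgg
Hunk 4: at line 4 remove [xrke] add [adnd,lpsx] -> 13 lines: mdtds hyfh xfhsu uka adnd lpsx nasw ubbp holu crryq rjbv gektg egsgg
Hunk 5: at line 7 remove [holu] add [zadu,robvl] -> 14 lines: mdtds hyfh xfhsu uka adnd lpsx nasw ubbp zadu robvl crryq rjbv gektg egsgg

Answer: mdtds
hyfh
xfhsu
uka
adnd
lpsx
nasw
ubbp
zadu
robvl
crryq
rjbv
gektg
egsgg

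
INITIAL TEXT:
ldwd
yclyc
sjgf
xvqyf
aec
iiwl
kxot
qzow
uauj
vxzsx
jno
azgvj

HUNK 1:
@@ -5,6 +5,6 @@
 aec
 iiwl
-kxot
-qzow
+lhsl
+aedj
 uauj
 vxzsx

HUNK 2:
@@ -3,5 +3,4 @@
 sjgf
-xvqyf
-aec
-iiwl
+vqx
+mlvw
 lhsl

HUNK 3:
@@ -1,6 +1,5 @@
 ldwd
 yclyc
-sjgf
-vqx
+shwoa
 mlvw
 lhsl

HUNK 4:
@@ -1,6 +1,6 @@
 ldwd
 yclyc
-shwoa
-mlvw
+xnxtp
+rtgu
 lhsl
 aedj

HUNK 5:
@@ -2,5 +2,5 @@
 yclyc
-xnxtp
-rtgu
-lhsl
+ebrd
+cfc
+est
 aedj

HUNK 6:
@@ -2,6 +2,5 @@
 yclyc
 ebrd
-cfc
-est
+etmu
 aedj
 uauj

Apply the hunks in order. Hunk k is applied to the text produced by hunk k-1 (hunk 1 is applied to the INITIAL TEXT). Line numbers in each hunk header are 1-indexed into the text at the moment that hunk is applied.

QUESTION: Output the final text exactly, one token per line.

Answer: ldwd
yclyc
ebrd
etmu
aedj
uauj
vxzsx
jno
azgvj

Derivation:
Hunk 1: at line 5 remove [kxot,qzow] add [lhsl,aedj] -> 12 lines: ldwd yclyc sjgf xvqyf aec iiwl lhsl aedj uauj vxzsx jno azgvj
Hunk 2: at line 3 remove [xvqyf,aec,iiwl] add [vqx,mlvw] -> 11 lines: ldwd yclyc sjgf vqx mlvw lhsl aedj uauj vxzsx jno azgvj
Hunk 3: at line 1 remove [sjgf,vqx] add [shwoa] -> 10 lines: ldwd yclyc shwoa mlvw lhsl aedj uauj vxzsx jno azgvj
Hunk 4: at line 1 remove [shwoa,mlvw] add [xnxtp,rtgu] -> 10 lines: ldwd yclyc xnxtp rtgu lhsl aedj uauj vxzsx jno azgvj
Hunk 5: at line 2 remove [xnxtp,rtgu,lhsl] add [ebrd,cfc,est] -> 10 lines: ldwd yclyc ebrd cfc est aedj uauj vxzsx jno azgvj
Hunk 6: at line 2 remove [cfc,est] add [etmu] -> 9 lines: ldwd yclyc ebrd etmu aedj uauj vxzsx jno azgvj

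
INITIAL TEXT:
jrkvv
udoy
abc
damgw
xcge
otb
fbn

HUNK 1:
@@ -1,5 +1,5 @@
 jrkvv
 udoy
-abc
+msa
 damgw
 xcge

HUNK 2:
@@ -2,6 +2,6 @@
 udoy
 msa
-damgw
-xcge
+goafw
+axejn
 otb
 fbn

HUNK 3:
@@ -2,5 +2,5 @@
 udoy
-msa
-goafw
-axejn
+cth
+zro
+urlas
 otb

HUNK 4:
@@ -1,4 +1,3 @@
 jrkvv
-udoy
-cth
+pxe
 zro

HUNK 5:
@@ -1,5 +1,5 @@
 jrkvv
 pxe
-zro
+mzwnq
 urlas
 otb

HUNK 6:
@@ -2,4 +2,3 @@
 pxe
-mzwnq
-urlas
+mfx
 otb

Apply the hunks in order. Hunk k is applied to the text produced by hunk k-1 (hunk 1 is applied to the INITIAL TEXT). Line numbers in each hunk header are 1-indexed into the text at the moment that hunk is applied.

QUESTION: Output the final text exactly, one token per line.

Answer: jrkvv
pxe
mfx
otb
fbn

Derivation:
Hunk 1: at line 1 remove [abc] add [msa] -> 7 lines: jrkvv udoy msa damgw xcge otb fbn
Hunk 2: at line 2 remove [damgw,xcge] add [goafw,axejn] -> 7 lines: jrkvv udoy msa goafw axejn otb fbn
Hunk 3: at line 2 remove [msa,goafw,axejn] add [cth,zro,urlas] -> 7 lines: jrkvv udoy cth zro urlas otb fbn
Hunk 4: at line 1 remove [udoy,cth] add [pxe] -> 6 lines: jrkvv pxe zro urlas otb fbn
Hunk 5: at line 1 remove [zro] add [mzwnq] -> 6 lines: jrkvv pxe mzwnq urlas otb fbn
Hunk 6: at line 2 remove [mzwnq,urlas] add [mfx] -> 5 lines: jrkvv pxe mfx otb fbn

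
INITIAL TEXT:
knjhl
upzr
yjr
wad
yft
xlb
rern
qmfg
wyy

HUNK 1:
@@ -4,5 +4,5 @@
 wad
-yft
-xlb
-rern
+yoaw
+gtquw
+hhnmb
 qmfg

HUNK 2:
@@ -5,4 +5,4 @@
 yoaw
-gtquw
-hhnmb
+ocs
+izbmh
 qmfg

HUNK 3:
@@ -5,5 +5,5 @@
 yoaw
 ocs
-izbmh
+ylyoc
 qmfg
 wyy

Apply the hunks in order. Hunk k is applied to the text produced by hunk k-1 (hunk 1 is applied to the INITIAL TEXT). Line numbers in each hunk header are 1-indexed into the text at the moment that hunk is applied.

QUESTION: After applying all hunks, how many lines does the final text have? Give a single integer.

Hunk 1: at line 4 remove [yft,xlb,rern] add [yoaw,gtquw,hhnmb] -> 9 lines: knjhl upzr yjr wad yoaw gtquw hhnmb qmfg wyy
Hunk 2: at line 5 remove [gtquw,hhnmb] add [ocs,izbmh] -> 9 lines: knjhl upzr yjr wad yoaw ocs izbmh qmfg wyy
Hunk 3: at line 5 remove [izbmh] add [ylyoc] -> 9 lines: knjhl upzr yjr wad yoaw ocs ylyoc qmfg wyy
Final line count: 9

Answer: 9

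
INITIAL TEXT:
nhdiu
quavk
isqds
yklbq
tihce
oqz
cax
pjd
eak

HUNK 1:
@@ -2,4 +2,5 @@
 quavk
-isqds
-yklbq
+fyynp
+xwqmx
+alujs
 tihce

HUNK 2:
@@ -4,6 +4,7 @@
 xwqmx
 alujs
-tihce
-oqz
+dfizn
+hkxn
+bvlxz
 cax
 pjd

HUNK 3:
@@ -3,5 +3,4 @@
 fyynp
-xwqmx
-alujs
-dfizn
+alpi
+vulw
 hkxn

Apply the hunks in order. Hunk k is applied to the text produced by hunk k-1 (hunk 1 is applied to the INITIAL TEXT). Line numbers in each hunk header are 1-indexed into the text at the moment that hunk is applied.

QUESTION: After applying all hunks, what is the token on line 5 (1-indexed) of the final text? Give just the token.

Answer: vulw

Derivation:
Hunk 1: at line 2 remove [isqds,yklbq] add [fyynp,xwqmx,alujs] -> 10 lines: nhdiu quavk fyynp xwqmx alujs tihce oqz cax pjd eak
Hunk 2: at line 4 remove [tihce,oqz] add [dfizn,hkxn,bvlxz] -> 11 lines: nhdiu quavk fyynp xwqmx alujs dfizn hkxn bvlxz cax pjd eak
Hunk 3: at line 3 remove [xwqmx,alujs,dfizn] add [alpi,vulw] -> 10 lines: nhdiu quavk fyynp alpi vulw hkxn bvlxz cax pjd eak
Final line 5: vulw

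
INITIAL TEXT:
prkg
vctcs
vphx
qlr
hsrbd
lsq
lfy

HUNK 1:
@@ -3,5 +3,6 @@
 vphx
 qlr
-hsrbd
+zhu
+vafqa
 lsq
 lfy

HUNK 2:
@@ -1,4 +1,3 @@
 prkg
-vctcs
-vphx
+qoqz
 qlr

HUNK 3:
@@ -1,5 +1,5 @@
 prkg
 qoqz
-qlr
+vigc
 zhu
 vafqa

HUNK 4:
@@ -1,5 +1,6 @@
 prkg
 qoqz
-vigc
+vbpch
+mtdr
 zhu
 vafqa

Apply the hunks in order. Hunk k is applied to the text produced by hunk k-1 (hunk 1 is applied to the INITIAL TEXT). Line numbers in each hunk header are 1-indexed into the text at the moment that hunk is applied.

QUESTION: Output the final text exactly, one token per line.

Hunk 1: at line 3 remove [hsrbd] add [zhu,vafqa] -> 8 lines: prkg vctcs vphx qlr zhu vafqa lsq lfy
Hunk 2: at line 1 remove [vctcs,vphx] add [qoqz] -> 7 lines: prkg qoqz qlr zhu vafqa lsq lfy
Hunk 3: at line 1 remove [qlr] add [vigc] -> 7 lines: prkg qoqz vigc zhu vafqa lsq lfy
Hunk 4: at line 1 remove [vigc] add [vbpch,mtdr] -> 8 lines: prkg qoqz vbpch mtdr zhu vafqa lsq lfy

Answer: prkg
qoqz
vbpch
mtdr
zhu
vafqa
lsq
lfy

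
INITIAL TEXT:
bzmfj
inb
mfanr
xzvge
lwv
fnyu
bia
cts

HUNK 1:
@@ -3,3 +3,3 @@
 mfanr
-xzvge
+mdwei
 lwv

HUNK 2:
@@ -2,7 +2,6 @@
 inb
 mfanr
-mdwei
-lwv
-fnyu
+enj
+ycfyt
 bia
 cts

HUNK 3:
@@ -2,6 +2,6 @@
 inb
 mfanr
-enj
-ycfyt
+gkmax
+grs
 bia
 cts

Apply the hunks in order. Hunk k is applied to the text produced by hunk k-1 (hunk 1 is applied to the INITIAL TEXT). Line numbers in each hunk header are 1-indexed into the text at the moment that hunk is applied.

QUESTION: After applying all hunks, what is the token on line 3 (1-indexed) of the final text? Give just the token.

Answer: mfanr

Derivation:
Hunk 1: at line 3 remove [xzvge] add [mdwei] -> 8 lines: bzmfj inb mfanr mdwei lwv fnyu bia cts
Hunk 2: at line 2 remove [mdwei,lwv,fnyu] add [enj,ycfyt] -> 7 lines: bzmfj inb mfanr enj ycfyt bia cts
Hunk 3: at line 2 remove [enj,ycfyt] add [gkmax,grs] -> 7 lines: bzmfj inb mfanr gkmax grs bia cts
Final line 3: mfanr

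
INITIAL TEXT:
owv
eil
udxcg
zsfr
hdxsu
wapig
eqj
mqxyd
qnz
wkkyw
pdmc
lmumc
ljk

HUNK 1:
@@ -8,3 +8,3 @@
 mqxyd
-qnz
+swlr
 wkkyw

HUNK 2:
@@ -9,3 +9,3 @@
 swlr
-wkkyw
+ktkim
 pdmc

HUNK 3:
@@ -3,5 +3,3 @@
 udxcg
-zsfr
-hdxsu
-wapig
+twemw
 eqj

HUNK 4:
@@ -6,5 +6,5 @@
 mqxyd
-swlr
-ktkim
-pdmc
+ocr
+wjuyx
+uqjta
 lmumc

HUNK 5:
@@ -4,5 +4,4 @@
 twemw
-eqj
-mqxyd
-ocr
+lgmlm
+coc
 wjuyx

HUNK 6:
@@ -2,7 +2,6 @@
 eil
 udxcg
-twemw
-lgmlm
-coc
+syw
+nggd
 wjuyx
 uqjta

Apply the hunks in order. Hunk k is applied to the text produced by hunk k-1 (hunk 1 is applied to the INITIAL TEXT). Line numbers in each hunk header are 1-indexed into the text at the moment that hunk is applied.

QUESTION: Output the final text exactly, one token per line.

Answer: owv
eil
udxcg
syw
nggd
wjuyx
uqjta
lmumc
ljk

Derivation:
Hunk 1: at line 8 remove [qnz] add [swlr] -> 13 lines: owv eil udxcg zsfr hdxsu wapig eqj mqxyd swlr wkkyw pdmc lmumc ljk
Hunk 2: at line 9 remove [wkkyw] add [ktkim] -> 13 lines: owv eil udxcg zsfr hdxsu wapig eqj mqxyd swlr ktkim pdmc lmumc ljk
Hunk 3: at line 3 remove [zsfr,hdxsu,wapig] add [twemw] -> 11 lines: owv eil udxcg twemw eqj mqxyd swlr ktkim pdmc lmumc ljk
Hunk 4: at line 6 remove [swlr,ktkim,pdmc] add [ocr,wjuyx,uqjta] -> 11 lines: owv eil udxcg twemw eqj mqxyd ocr wjuyx uqjta lmumc ljk
Hunk 5: at line 4 remove [eqj,mqxyd,ocr] add [lgmlm,coc] -> 10 lines: owv eil udxcg twemw lgmlm coc wjuyx uqjta lmumc ljk
Hunk 6: at line 2 remove [twemw,lgmlm,coc] add [syw,nggd] -> 9 lines: owv eil udxcg syw nggd wjuyx uqjta lmumc ljk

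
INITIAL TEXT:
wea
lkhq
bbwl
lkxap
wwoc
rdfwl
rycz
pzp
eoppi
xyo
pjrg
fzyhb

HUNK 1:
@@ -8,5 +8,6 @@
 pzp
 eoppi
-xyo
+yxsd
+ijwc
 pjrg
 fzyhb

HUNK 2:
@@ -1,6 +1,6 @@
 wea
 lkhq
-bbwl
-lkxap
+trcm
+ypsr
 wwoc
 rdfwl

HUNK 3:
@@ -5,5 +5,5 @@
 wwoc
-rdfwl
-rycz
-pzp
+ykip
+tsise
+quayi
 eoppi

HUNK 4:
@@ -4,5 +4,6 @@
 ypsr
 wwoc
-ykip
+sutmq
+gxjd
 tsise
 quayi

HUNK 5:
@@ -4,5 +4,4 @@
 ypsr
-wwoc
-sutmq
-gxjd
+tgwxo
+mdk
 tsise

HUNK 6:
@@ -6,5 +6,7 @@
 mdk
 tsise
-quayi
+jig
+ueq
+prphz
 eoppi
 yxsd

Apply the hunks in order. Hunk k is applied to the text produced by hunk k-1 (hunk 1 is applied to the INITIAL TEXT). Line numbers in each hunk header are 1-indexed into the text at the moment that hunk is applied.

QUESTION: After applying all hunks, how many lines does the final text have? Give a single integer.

Hunk 1: at line 8 remove [xyo] add [yxsd,ijwc] -> 13 lines: wea lkhq bbwl lkxap wwoc rdfwl rycz pzp eoppi yxsd ijwc pjrg fzyhb
Hunk 2: at line 1 remove [bbwl,lkxap] add [trcm,ypsr] -> 13 lines: wea lkhq trcm ypsr wwoc rdfwl rycz pzp eoppi yxsd ijwc pjrg fzyhb
Hunk 3: at line 5 remove [rdfwl,rycz,pzp] add [ykip,tsise,quayi] -> 13 lines: wea lkhq trcm ypsr wwoc ykip tsise quayi eoppi yxsd ijwc pjrg fzyhb
Hunk 4: at line 4 remove [ykip] add [sutmq,gxjd] -> 14 lines: wea lkhq trcm ypsr wwoc sutmq gxjd tsise quayi eoppi yxsd ijwc pjrg fzyhb
Hunk 5: at line 4 remove [wwoc,sutmq,gxjd] add [tgwxo,mdk] -> 13 lines: wea lkhq trcm ypsr tgwxo mdk tsise quayi eoppi yxsd ijwc pjrg fzyhb
Hunk 6: at line 6 remove [quayi] add [jig,ueq,prphz] -> 15 lines: wea lkhq trcm ypsr tgwxo mdk tsise jig ueq prphz eoppi yxsd ijwc pjrg fzyhb
Final line count: 15

Answer: 15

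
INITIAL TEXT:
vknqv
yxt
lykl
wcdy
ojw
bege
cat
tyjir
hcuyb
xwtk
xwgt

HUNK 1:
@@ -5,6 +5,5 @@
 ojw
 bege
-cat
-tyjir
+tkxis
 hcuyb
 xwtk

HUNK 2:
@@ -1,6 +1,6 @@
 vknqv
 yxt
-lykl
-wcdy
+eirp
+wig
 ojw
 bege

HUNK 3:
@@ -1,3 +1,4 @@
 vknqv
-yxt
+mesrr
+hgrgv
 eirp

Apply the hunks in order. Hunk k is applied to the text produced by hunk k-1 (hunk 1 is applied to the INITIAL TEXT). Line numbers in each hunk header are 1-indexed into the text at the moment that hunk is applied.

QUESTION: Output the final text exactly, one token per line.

Answer: vknqv
mesrr
hgrgv
eirp
wig
ojw
bege
tkxis
hcuyb
xwtk
xwgt

Derivation:
Hunk 1: at line 5 remove [cat,tyjir] add [tkxis] -> 10 lines: vknqv yxt lykl wcdy ojw bege tkxis hcuyb xwtk xwgt
Hunk 2: at line 1 remove [lykl,wcdy] add [eirp,wig] -> 10 lines: vknqv yxt eirp wig ojw bege tkxis hcuyb xwtk xwgt
Hunk 3: at line 1 remove [yxt] add [mesrr,hgrgv] -> 11 lines: vknqv mesrr hgrgv eirp wig ojw bege tkxis hcuyb xwtk xwgt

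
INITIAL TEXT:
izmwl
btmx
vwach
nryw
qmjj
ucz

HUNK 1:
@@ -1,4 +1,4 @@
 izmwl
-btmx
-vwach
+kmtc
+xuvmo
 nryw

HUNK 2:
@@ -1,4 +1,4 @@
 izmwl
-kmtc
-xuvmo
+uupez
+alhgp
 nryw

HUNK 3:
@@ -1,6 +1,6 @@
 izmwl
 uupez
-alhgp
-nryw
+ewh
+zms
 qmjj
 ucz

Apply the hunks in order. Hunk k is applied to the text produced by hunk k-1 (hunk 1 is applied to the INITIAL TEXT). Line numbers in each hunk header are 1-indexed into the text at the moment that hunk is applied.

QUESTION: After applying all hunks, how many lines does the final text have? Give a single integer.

Hunk 1: at line 1 remove [btmx,vwach] add [kmtc,xuvmo] -> 6 lines: izmwl kmtc xuvmo nryw qmjj ucz
Hunk 2: at line 1 remove [kmtc,xuvmo] add [uupez,alhgp] -> 6 lines: izmwl uupez alhgp nryw qmjj ucz
Hunk 3: at line 1 remove [alhgp,nryw] add [ewh,zms] -> 6 lines: izmwl uupez ewh zms qmjj ucz
Final line count: 6

Answer: 6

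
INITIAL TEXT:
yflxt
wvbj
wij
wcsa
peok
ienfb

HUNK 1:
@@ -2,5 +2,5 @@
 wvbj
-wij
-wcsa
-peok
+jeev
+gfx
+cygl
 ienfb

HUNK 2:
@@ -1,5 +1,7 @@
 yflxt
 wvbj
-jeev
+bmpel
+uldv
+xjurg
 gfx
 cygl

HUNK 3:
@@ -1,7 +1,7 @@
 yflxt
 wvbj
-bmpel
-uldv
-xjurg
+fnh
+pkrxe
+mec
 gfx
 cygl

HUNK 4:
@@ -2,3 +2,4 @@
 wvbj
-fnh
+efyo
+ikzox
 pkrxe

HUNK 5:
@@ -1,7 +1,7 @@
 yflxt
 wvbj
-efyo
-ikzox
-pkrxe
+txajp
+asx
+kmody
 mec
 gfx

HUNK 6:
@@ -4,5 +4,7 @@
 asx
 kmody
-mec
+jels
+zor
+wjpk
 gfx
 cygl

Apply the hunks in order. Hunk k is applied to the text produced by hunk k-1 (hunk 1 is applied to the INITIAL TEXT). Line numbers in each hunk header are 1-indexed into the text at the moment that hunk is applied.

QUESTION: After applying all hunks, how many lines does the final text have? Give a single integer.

Hunk 1: at line 2 remove [wij,wcsa,peok] add [jeev,gfx,cygl] -> 6 lines: yflxt wvbj jeev gfx cygl ienfb
Hunk 2: at line 1 remove [jeev] add [bmpel,uldv,xjurg] -> 8 lines: yflxt wvbj bmpel uldv xjurg gfx cygl ienfb
Hunk 3: at line 1 remove [bmpel,uldv,xjurg] add [fnh,pkrxe,mec] -> 8 lines: yflxt wvbj fnh pkrxe mec gfx cygl ienfb
Hunk 4: at line 2 remove [fnh] add [efyo,ikzox] -> 9 lines: yflxt wvbj efyo ikzox pkrxe mec gfx cygl ienfb
Hunk 5: at line 1 remove [efyo,ikzox,pkrxe] add [txajp,asx,kmody] -> 9 lines: yflxt wvbj txajp asx kmody mec gfx cygl ienfb
Hunk 6: at line 4 remove [mec] add [jels,zor,wjpk] -> 11 lines: yflxt wvbj txajp asx kmody jels zor wjpk gfx cygl ienfb
Final line count: 11

Answer: 11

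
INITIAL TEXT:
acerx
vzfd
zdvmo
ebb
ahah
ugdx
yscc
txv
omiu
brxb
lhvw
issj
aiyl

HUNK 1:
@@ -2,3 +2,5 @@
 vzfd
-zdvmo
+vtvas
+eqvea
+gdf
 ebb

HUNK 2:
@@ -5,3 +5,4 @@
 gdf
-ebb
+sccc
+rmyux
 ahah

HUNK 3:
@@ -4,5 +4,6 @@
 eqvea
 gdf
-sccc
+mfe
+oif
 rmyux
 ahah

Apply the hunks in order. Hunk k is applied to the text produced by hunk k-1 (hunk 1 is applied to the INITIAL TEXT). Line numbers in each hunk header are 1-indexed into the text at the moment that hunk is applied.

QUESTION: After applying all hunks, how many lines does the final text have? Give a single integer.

Answer: 17

Derivation:
Hunk 1: at line 2 remove [zdvmo] add [vtvas,eqvea,gdf] -> 15 lines: acerx vzfd vtvas eqvea gdf ebb ahah ugdx yscc txv omiu brxb lhvw issj aiyl
Hunk 2: at line 5 remove [ebb] add [sccc,rmyux] -> 16 lines: acerx vzfd vtvas eqvea gdf sccc rmyux ahah ugdx yscc txv omiu brxb lhvw issj aiyl
Hunk 3: at line 4 remove [sccc] add [mfe,oif] -> 17 lines: acerx vzfd vtvas eqvea gdf mfe oif rmyux ahah ugdx yscc txv omiu brxb lhvw issj aiyl
Final line count: 17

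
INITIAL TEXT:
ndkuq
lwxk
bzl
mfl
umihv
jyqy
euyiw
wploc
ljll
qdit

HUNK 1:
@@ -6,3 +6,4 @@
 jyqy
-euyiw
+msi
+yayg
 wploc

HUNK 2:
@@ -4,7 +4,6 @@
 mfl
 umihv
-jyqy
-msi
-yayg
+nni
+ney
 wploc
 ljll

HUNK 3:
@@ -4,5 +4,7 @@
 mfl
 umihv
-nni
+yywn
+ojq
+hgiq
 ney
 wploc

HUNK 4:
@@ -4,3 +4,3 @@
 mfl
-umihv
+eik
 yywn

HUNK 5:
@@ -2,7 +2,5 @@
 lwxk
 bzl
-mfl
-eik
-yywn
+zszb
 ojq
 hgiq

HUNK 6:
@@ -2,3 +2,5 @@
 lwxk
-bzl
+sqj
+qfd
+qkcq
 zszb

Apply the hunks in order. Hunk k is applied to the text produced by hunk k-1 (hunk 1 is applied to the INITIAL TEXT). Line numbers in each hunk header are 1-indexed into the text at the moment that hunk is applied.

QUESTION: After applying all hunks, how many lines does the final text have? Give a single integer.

Hunk 1: at line 6 remove [euyiw] add [msi,yayg] -> 11 lines: ndkuq lwxk bzl mfl umihv jyqy msi yayg wploc ljll qdit
Hunk 2: at line 4 remove [jyqy,msi,yayg] add [nni,ney] -> 10 lines: ndkuq lwxk bzl mfl umihv nni ney wploc ljll qdit
Hunk 3: at line 4 remove [nni] add [yywn,ojq,hgiq] -> 12 lines: ndkuq lwxk bzl mfl umihv yywn ojq hgiq ney wploc ljll qdit
Hunk 4: at line 4 remove [umihv] add [eik] -> 12 lines: ndkuq lwxk bzl mfl eik yywn ojq hgiq ney wploc ljll qdit
Hunk 5: at line 2 remove [mfl,eik,yywn] add [zszb] -> 10 lines: ndkuq lwxk bzl zszb ojq hgiq ney wploc ljll qdit
Hunk 6: at line 2 remove [bzl] add [sqj,qfd,qkcq] -> 12 lines: ndkuq lwxk sqj qfd qkcq zszb ojq hgiq ney wploc ljll qdit
Final line count: 12

Answer: 12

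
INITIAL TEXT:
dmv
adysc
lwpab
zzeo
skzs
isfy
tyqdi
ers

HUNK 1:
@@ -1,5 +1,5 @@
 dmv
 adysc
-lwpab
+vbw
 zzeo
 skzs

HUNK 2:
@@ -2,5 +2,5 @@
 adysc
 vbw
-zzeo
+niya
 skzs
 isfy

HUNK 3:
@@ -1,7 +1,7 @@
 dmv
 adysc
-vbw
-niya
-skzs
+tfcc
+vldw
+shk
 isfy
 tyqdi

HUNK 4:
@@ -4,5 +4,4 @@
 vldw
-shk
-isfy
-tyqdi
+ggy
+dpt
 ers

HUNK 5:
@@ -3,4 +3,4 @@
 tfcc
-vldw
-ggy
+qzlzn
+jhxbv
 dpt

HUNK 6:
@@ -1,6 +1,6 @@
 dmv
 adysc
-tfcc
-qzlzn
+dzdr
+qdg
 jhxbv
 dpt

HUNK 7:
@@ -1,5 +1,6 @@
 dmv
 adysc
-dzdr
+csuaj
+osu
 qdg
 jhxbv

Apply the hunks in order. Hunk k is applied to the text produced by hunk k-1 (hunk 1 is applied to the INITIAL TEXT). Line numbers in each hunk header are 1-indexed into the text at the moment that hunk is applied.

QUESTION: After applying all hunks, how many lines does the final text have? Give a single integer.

Answer: 8

Derivation:
Hunk 1: at line 1 remove [lwpab] add [vbw] -> 8 lines: dmv adysc vbw zzeo skzs isfy tyqdi ers
Hunk 2: at line 2 remove [zzeo] add [niya] -> 8 lines: dmv adysc vbw niya skzs isfy tyqdi ers
Hunk 3: at line 1 remove [vbw,niya,skzs] add [tfcc,vldw,shk] -> 8 lines: dmv adysc tfcc vldw shk isfy tyqdi ers
Hunk 4: at line 4 remove [shk,isfy,tyqdi] add [ggy,dpt] -> 7 lines: dmv adysc tfcc vldw ggy dpt ers
Hunk 5: at line 3 remove [vldw,ggy] add [qzlzn,jhxbv] -> 7 lines: dmv adysc tfcc qzlzn jhxbv dpt ers
Hunk 6: at line 1 remove [tfcc,qzlzn] add [dzdr,qdg] -> 7 lines: dmv adysc dzdr qdg jhxbv dpt ers
Hunk 7: at line 1 remove [dzdr] add [csuaj,osu] -> 8 lines: dmv adysc csuaj osu qdg jhxbv dpt ers
Final line count: 8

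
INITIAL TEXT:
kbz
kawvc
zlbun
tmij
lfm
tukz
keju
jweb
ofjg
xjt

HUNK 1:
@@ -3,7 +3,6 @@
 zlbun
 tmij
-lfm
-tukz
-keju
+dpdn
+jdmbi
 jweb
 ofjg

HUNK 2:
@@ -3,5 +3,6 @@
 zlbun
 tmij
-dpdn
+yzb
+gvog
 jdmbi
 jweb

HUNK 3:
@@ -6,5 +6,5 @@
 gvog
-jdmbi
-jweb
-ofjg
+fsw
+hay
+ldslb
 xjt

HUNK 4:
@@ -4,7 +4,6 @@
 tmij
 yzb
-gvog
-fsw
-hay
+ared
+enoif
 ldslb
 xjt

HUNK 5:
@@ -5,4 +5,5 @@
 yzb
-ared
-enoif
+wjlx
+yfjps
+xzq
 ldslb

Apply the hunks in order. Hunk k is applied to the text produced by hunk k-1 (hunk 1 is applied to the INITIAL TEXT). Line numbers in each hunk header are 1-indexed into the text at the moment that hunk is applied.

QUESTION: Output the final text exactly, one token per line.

Answer: kbz
kawvc
zlbun
tmij
yzb
wjlx
yfjps
xzq
ldslb
xjt

Derivation:
Hunk 1: at line 3 remove [lfm,tukz,keju] add [dpdn,jdmbi] -> 9 lines: kbz kawvc zlbun tmij dpdn jdmbi jweb ofjg xjt
Hunk 2: at line 3 remove [dpdn] add [yzb,gvog] -> 10 lines: kbz kawvc zlbun tmij yzb gvog jdmbi jweb ofjg xjt
Hunk 3: at line 6 remove [jdmbi,jweb,ofjg] add [fsw,hay,ldslb] -> 10 lines: kbz kawvc zlbun tmij yzb gvog fsw hay ldslb xjt
Hunk 4: at line 4 remove [gvog,fsw,hay] add [ared,enoif] -> 9 lines: kbz kawvc zlbun tmij yzb ared enoif ldslb xjt
Hunk 5: at line 5 remove [ared,enoif] add [wjlx,yfjps,xzq] -> 10 lines: kbz kawvc zlbun tmij yzb wjlx yfjps xzq ldslb xjt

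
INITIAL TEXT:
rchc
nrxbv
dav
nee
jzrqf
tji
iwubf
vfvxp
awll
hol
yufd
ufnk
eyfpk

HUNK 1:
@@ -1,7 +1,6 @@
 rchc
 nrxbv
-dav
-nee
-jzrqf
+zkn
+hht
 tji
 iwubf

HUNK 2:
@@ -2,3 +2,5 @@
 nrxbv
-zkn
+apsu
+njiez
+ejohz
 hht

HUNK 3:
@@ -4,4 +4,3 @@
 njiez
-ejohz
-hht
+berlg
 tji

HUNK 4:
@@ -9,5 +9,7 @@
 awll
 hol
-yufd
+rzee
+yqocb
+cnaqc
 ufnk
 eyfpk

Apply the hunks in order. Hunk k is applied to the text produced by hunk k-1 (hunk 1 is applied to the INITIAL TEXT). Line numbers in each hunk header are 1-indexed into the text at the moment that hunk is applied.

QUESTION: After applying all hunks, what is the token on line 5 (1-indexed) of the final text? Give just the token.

Answer: berlg

Derivation:
Hunk 1: at line 1 remove [dav,nee,jzrqf] add [zkn,hht] -> 12 lines: rchc nrxbv zkn hht tji iwubf vfvxp awll hol yufd ufnk eyfpk
Hunk 2: at line 2 remove [zkn] add [apsu,njiez,ejohz] -> 14 lines: rchc nrxbv apsu njiez ejohz hht tji iwubf vfvxp awll hol yufd ufnk eyfpk
Hunk 3: at line 4 remove [ejohz,hht] add [berlg] -> 13 lines: rchc nrxbv apsu njiez berlg tji iwubf vfvxp awll hol yufd ufnk eyfpk
Hunk 4: at line 9 remove [yufd] add [rzee,yqocb,cnaqc] -> 15 lines: rchc nrxbv apsu njiez berlg tji iwubf vfvxp awll hol rzee yqocb cnaqc ufnk eyfpk
Final line 5: berlg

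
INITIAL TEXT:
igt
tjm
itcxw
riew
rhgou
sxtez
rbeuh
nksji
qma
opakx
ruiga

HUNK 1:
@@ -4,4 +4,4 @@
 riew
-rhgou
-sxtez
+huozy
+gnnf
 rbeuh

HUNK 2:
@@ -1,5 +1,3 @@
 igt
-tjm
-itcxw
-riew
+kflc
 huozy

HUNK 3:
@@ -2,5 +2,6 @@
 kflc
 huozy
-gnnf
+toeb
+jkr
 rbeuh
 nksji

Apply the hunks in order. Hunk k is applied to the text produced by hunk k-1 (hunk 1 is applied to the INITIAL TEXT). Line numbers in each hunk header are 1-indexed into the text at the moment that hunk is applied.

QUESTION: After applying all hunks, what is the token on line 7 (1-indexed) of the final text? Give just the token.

Hunk 1: at line 4 remove [rhgou,sxtez] add [huozy,gnnf] -> 11 lines: igt tjm itcxw riew huozy gnnf rbeuh nksji qma opakx ruiga
Hunk 2: at line 1 remove [tjm,itcxw,riew] add [kflc] -> 9 lines: igt kflc huozy gnnf rbeuh nksji qma opakx ruiga
Hunk 3: at line 2 remove [gnnf] add [toeb,jkr] -> 10 lines: igt kflc huozy toeb jkr rbeuh nksji qma opakx ruiga
Final line 7: nksji

Answer: nksji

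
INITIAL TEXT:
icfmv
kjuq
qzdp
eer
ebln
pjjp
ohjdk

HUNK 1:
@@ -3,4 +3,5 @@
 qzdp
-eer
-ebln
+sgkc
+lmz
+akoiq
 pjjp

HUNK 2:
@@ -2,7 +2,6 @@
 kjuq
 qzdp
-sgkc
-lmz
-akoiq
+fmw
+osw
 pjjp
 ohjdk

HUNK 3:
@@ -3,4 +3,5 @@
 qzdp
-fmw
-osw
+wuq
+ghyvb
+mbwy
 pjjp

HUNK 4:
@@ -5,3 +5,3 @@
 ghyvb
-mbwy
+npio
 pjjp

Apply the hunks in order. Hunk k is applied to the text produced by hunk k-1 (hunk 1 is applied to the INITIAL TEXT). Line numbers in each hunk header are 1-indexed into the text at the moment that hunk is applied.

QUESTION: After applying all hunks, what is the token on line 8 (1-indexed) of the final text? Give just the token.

Hunk 1: at line 3 remove [eer,ebln] add [sgkc,lmz,akoiq] -> 8 lines: icfmv kjuq qzdp sgkc lmz akoiq pjjp ohjdk
Hunk 2: at line 2 remove [sgkc,lmz,akoiq] add [fmw,osw] -> 7 lines: icfmv kjuq qzdp fmw osw pjjp ohjdk
Hunk 3: at line 3 remove [fmw,osw] add [wuq,ghyvb,mbwy] -> 8 lines: icfmv kjuq qzdp wuq ghyvb mbwy pjjp ohjdk
Hunk 4: at line 5 remove [mbwy] add [npio] -> 8 lines: icfmv kjuq qzdp wuq ghyvb npio pjjp ohjdk
Final line 8: ohjdk

Answer: ohjdk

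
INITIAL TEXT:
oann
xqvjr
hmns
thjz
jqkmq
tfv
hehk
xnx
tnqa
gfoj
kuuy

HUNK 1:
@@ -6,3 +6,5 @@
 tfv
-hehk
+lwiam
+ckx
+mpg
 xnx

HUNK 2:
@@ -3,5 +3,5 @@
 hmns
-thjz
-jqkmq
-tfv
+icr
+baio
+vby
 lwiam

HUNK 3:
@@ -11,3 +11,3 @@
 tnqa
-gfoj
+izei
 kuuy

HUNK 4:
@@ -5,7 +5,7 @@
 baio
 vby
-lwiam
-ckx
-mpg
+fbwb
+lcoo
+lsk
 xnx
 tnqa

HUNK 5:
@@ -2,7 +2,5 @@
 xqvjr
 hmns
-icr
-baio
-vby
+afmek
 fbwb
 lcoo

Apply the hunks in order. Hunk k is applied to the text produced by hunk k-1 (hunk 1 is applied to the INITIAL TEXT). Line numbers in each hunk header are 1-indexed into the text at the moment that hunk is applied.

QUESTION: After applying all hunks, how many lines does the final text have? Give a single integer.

Answer: 11

Derivation:
Hunk 1: at line 6 remove [hehk] add [lwiam,ckx,mpg] -> 13 lines: oann xqvjr hmns thjz jqkmq tfv lwiam ckx mpg xnx tnqa gfoj kuuy
Hunk 2: at line 3 remove [thjz,jqkmq,tfv] add [icr,baio,vby] -> 13 lines: oann xqvjr hmns icr baio vby lwiam ckx mpg xnx tnqa gfoj kuuy
Hunk 3: at line 11 remove [gfoj] add [izei] -> 13 lines: oann xqvjr hmns icr baio vby lwiam ckx mpg xnx tnqa izei kuuy
Hunk 4: at line 5 remove [lwiam,ckx,mpg] add [fbwb,lcoo,lsk] -> 13 lines: oann xqvjr hmns icr baio vby fbwb lcoo lsk xnx tnqa izei kuuy
Hunk 5: at line 2 remove [icr,baio,vby] add [afmek] -> 11 lines: oann xqvjr hmns afmek fbwb lcoo lsk xnx tnqa izei kuuy
Final line count: 11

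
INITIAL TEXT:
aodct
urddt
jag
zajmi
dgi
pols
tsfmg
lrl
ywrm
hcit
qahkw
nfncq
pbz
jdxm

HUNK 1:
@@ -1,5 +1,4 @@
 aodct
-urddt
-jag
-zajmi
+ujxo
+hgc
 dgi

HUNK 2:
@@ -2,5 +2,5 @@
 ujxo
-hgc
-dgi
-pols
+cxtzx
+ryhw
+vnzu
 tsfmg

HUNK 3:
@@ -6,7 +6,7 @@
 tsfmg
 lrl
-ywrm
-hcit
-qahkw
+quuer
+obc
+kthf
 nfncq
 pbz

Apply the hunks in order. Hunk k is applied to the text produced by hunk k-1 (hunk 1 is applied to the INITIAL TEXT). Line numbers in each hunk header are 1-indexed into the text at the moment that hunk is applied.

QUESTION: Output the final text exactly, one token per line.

Hunk 1: at line 1 remove [urddt,jag,zajmi] add [ujxo,hgc] -> 13 lines: aodct ujxo hgc dgi pols tsfmg lrl ywrm hcit qahkw nfncq pbz jdxm
Hunk 2: at line 2 remove [hgc,dgi,pols] add [cxtzx,ryhw,vnzu] -> 13 lines: aodct ujxo cxtzx ryhw vnzu tsfmg lrl ywrm hcit qahkw nfncq pbz jdxm
Hunk 3: at line 6 remove [ywrm,hcit,qahkw] add [quuer,obc,kthf] -> 13 lines: aodct ujxo cxtzx ryhw vnzu tsfmg lrl quuer obc kthf nfncq pbz jdxm

Answer: aodct
ujxo
cxtzx
ryhw
vnzu
tsfmg
lrl
quuer
obc
kthf
nfncq
pbz
jdxm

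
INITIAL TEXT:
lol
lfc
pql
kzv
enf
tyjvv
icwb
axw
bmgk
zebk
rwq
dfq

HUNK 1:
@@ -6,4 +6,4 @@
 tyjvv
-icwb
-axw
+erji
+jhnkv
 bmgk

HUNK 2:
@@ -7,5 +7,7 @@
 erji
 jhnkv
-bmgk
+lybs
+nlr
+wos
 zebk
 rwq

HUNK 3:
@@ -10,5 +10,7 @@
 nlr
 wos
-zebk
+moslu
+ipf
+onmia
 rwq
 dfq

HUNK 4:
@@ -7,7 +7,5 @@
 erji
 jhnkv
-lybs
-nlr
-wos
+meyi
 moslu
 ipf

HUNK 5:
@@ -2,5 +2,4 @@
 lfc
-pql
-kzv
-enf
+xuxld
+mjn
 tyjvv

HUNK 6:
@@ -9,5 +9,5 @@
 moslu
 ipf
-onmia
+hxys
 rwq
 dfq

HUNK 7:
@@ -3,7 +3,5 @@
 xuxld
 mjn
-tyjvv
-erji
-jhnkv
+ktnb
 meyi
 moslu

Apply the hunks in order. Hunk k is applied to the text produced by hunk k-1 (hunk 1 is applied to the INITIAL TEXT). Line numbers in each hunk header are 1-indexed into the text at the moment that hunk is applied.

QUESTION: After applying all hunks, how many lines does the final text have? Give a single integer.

Answer: 11

Derivation:
Hunk 1: at line 6 remove [icwb,axw] add [erji,jhnkv] -> 12 lines: lol lfc pql kzv enf tyjvv erji jhnkv bmgk zebk rwq dfq
Hunk 2: at line 7 remove [bmgk] add [lybs,nlr,wos] -> 14 lines: lol lfc pql kzv enf tyjvv erji jhnkv lybs nlr wos zebk rwq dfq
Hunk 3: at line 10 remove [zebk] add [moslu,ipf,onmia] -> 16 lines: lol lfc pql kzv enf tyjvv erji jhnkv lybs nlr wos moslu ipf onmia rwq dfq
Hunk 4: at line 7 remove [lybs,nlr,wos] add [meyi] -> 14 lines: lol lfc pql kzv enf tyjvv erji jhnkv meyi moslu ipf onmia rwq dfq
Hunk 5: at line 2 remove [pql,kzv,enf] add [xuxld,mjn] -> 13 lines: lol lfc xuxld mjn tyjvv erji jhnkv meyi moslu ipf onmia rwq dfq
Hunk 6: at line 9 remove [onmia] add [hxys] -> 13 lines: lol lfc xuxld mjn tyjvv erji jhnkv meyi moslu ipf hxys rwq dfq
Hunk 7: at line 3 remove [tyjvv,erji,jhnkv] add [ktnb] -> 11 lines: lol lfc xuxld mjn ktnb meyi moslu ipf hxys rwq dfq
Final line count: 11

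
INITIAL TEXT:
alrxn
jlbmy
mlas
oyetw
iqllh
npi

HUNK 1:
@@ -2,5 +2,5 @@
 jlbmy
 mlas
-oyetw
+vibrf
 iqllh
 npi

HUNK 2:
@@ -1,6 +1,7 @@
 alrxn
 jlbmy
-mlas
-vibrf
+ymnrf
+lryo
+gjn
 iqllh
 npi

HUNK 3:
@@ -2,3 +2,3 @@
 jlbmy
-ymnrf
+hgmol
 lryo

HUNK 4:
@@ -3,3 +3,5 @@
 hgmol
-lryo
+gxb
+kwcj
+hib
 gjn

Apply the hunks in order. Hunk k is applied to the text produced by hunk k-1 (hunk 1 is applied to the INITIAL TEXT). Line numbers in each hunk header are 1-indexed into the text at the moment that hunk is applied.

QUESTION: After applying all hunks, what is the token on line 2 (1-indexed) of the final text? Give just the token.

Answer: jlbmy

Derivation:
Hunk 1: at line 2 remove [oyetw] add [vibrf] -> 6 lines: alrxn jlbmy mlas vibrf iqllh npi
Hunk 2: at line 1 remove [mlas,vibrf] add [ymnrf,lryo,gjn] -> 7 lines: alrxn jlbmy ymnrf lryo gjn iqllh npi
Hunk 3: at line 2 remove [ymnrf] add [hgmol] -> 7 lines: alrxn jlbmy hgmol lryo gjn iqllh npi
Hunk 4: at line 3 remove [lryo] add [gxb,kwcj,hib] -> 9 lines: alrxn jlbmy hgmol gxb kwcj hib gjn iqllh npi
Final line 2: jlbmy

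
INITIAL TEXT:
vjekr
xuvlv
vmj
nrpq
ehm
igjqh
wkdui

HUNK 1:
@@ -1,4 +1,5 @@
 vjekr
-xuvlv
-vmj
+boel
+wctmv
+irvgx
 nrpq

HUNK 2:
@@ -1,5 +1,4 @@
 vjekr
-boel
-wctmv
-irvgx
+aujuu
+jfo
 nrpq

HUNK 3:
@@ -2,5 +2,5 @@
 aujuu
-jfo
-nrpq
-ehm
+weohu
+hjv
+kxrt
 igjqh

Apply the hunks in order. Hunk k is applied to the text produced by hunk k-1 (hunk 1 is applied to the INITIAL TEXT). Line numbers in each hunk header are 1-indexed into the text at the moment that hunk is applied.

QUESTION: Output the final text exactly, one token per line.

Hunk 1: at line 1 remove [xuvlv,vmj] add [boel,wctmv,irvgx] -> 8 lines: vjekr boel wctmv irvgx nrpq ehm igjqh wkdui
Hunk 2: at line 1 remove [boel,wctmv,irvgx] add [aujuu,jfo] -> 7 lines: vjekr aujuu jfo nrpq ehm igjqh wkdui
Hunk 3: at line 2 remove [jfo,nrpq,ehm] add [weohu,hjv,kxrt] -> 7 lines: vjekr aujuu weohu hjv kxrt igjqh wkdui

Answer: vjekr
aujuu
weohu
hjv
kxrt
igjqh
wkdui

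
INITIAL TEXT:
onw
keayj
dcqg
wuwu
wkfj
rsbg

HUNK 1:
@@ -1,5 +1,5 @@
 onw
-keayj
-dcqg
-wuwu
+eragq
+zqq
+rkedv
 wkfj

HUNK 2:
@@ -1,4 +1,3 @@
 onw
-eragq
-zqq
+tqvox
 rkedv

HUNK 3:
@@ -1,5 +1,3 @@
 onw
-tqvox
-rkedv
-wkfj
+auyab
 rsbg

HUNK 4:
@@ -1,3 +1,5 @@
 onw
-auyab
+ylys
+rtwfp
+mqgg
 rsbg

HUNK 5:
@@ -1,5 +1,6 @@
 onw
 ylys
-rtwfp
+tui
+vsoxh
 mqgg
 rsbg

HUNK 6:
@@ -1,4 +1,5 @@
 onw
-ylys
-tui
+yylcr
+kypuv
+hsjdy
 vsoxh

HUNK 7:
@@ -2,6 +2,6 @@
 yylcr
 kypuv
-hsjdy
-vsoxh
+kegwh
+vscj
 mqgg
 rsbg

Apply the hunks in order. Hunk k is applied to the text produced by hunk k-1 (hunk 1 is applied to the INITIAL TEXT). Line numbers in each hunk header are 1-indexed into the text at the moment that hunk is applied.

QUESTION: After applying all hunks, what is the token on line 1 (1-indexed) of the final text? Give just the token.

Answer: onw

Derivation:
Hunk 1: at line 1 remove [keayj,dcqg,wuwu] add [eragq,zqq,rkedv] -> 6 lines: onw eragq zqq rkedv wkfj rsbg
Hunk 2: at line 1 remove [eragq,zqq] add [tqvox] -> 5 lines: onw tqvox rkedv wkfj rsbg
Hunk 3: at line 1 remove [tqvox,rkedv,wkfj] add [auyab] -> 3 lines: onw auyab rsbg
Hunk 4: at line 1 remove [auyab] add [ylys,rtwfp,mqgg] -> 5 lines: onw ylys rtwfp mqgg rsbg
Hunk 5: at line 1 remove [rtwfp] add [tui,vsoxh] -> 6 lines: onw ylys tui vsoxh mqgg rsbg
Hunk 6: at line 1 remove [ylys,tui] add [yylcr,kypuv,hsjdy] -> 7 lines: onw yylcr kypuv hsjdy vsoxh mqgg rsbg
Hunk 7: at line 2 remove [hsjdy,vsoxh] add [kegwh,vscj] -> 7 lines: onw yylcr kypuv kegwh vscj mqgg rsbg
Final line 1: onw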